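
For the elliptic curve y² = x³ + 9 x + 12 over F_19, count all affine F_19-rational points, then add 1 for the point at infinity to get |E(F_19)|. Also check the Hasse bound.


Affine points = {(2, 0), (3, 3), (3, 16), (4, 6), (4, 13), (5, 7), (5, 12), (6, 4), (6, 15), (7, 0), (8, 8), (8, 11), (9, 9), (9, 10), (10, 0), (11, 6), (11, 13), (12, 9), (12, 10), (15, 8), (15, 11), (17, 9), (17, 10)}; affine count = 23; |E(F_19)| = 24.

Discriminant check: Δ ∝ 4a³ + 27b² = 4·9³ + 27·12² = 4·729 + 27·144 ≡ 2 (mod 19). Nonzero ⇒ E is nonsingular.
For each x ∈ F_19, compute rhs = x³ + 9·x + 12 mod 19, then count y ∈ F_19 with y² ≡ rhs.
  x = 0: rhs = 12, matching y values: none (0 points).
  x = 1: rhs = 3, matching y values: none (0 points).
  x = 2: rhs = 0, matching y values: 0 (1 points).
  x = 3: rhs = 9, matching y values: 3, 16 (2 points).
  x = 4: rhs = 17, matching y values: 6, 13 (2 points).
  x = 5: rhs = 11, matching y values: 7, 12 (2 points).
  x = 6: rhs = 16, matching y values: 4, 15 (2 points).
  x = 7: rhs = 0, matching y values: 0 (1 points).
  x = 8: rhs = 7, matching y values: 8, 11 (2 points).
  x = 9: rhs = 5, matching y values: 9, 10 (2 points).
  x = 10: rhs = 0, matching y values: 0 (1 points).
  x = 11: rhs = 17, matching y values: 6, 13 (2 points).
  x = 12: rhs = 5, matching y values: 9, 10 (2 points).
  x = 13: rhs = 8, matching y values: none (0 points).
  x = 14: rhs = 13, matching y values: none (0 points).
  x = 15: rhs = 7, matching y values: 8, 11 (2 points).
  x = 16: rhs = 15, matching y values: none (0 points).
  x = 17: rhs = 5, matching y values: 9, 10 (2 points).
  x = 18: rhs = 2, matching y values: none (0 points).
Total affine count: 23.
Full point count |E(F_19)| = 23 + 1 = 24.
Hasse bound: |24 − (19+1)| = |4| = 4 ≤ 2√19 ≈ 8.7178 ✓.


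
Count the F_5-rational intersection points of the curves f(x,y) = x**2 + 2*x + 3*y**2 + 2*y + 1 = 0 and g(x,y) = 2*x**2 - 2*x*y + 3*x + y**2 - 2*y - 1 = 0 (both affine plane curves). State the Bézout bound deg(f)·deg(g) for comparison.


Common zeros: {(1, 2), (2, 2), (2, 4)}; count = 3; Bézout bound = 4.

deg(f) = 2, deg(g) = 2, so Bézout bound = 4.
Scan x ∈ F_5. For each x, list the y ∈ F_5 with f(x, y) ≡ 0 and those with g(x, y) ≡ 0 (mod 5); the common zeros in that column are the intersection.
  x = 0: f ≡ 0 at y ∈ ∅; g ≡ 0 at y ∈ ∅; common: ∅.
  x = 1: f ≡ 0 at y ∈ {2, 4}; g ≡ 0 at y ∈ {2}; common: {2}.
  x = 2: f ≡ 0 at y ∈ {2, 4}; g ≡ 0 at y ∈ {2, 4}; common: {2, 4}.
  x = 3: f ≡ 0 at y ∈ ∅; g ≡ 0 at y ∈ {4}; common: ∅.
  x = 4: f ≡ 0 at y ∈ {0, 1}; g ≡ 0 at y ∈ ∅; common: ∅.
Collecting: common zeros = {(1, 2), (2, 2), (2, 4)}, so the count is 3.
Comparison with the Bézout bound: 3 ≤ 4 = deg(f)·deg(g), as expected for curves with no common component (the affine F_5-count falls short of the bound because intersections may lie at infinity, over extension fields, or carry multiplicity).


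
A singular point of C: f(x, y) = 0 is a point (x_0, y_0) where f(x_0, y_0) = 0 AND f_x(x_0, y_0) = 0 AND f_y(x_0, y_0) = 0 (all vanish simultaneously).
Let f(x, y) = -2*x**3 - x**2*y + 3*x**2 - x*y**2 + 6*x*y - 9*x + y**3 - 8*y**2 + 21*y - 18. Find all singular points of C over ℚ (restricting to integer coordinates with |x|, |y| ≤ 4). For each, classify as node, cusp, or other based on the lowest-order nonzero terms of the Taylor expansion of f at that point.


Singular points: {(0, 3)}; classification: cusp.

Compute partial derivatives:
  f_x = -6*x**2 - 2*x*y + 6*x - y**2 + 6*y - 9.
  f_y = -x**2 - 2*x*y + 6*x + 3*y**2 - 16*y + 21.
Scan x_0 ∈ {−4, ..., 4}. For each x_0, f_y(x_0, y) is a polynomial in y; find its integer roots y ∈ {−4, ..., 4}, then test f_x and f at those candidates.
  x = -4: f_y(-4, y) = 3*y**2 - 8*y - 19; no integer root y with |y| ≤ 4.
  x = -3: f_y(-3, y) = 3*y**2 - 10*y - 6; no integer root y with |y| ≤ 4.
  x = -2: f_y(-2, y) = 3*y**2 - 12*y + 5; no integer root y with |y| ≤ 4.
  x = -1: f_y(-1, y) = 3*y**2 - 14*y + 14; no integer root y with |y| ≤ 4.
  x = 0: f_y(0, y) = 3*y**2 - 16*y + 21; vanishes at y ∈ {3}. (0, 3): f_x = 0, f = 0 — SINGULAR.
  x = 1: f_y(1, y) = 3*y**2 - 18*y + 26; no integer root y with |y| ≤ 4.
  x = 2: f_y(2, y) = 3*y**2 - 20*y + 29; no integer root y with |y| ≤ 4.
  x = 3: f_y(3, y) = 3*y**2 - 22*y + 30; no integer root y with |y| ≤ 4.
  x = 4: f_y(4, y) = 3*y**2 - 24*y + 29; no integer root y with |y| ≤ 4.
Only singular point on the grid: (0, 3).
Classify: substitute x = 0 + u, y = 3 + v and expand: f = -2*u**3 - u**2*v - u*v**2 + v**3 + v**2.
No constant or linear terms (consistent with a singular point). Quadratic part: v**2. Cubic part: -2*u**3 - u**2*v - u*v**2 + v**3.
The quadratic part v**2 is a perfect square, so there is a single (double) tangent line v = 0, i.e. y = 3. Restricting the cubic part to that line (v = 0) leaves -2*u**3 ≠ 0, so f is not divisible by v and the branch is v² ≈ 2*u**3 to lowest order — this is a cusp.
Classification: cusp.


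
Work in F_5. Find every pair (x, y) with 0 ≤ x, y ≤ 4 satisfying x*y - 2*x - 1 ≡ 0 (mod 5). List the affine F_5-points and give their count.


Affine F_5-points: {(1, 3), (2, 0), (3, 4), (4, 1)}; count = 4.

For each of the 25 pairs (x, y) ∈ F_5², evaluate f(x, y) mod 5. Record the zeros.
  x = 0: [0↦4, 1↦4, 2↦4, 3↦4, 4↦4]  zeros at y ∈ ∅
  x = 1: [0↦2, 1↦3, 2↦4, 3↦0, 4↦1]  zeros at y ∈ {3}
  x = 2: [0↦0, 1↦2, 2↦4, 3↦1, 4↦3]  zeros at y ∈ {0}
  x = 3: [0↦3, 1↦1, 2↦4, 3↦2, 4↦0]  zeros at y ∈ {4}
  x = 4: [0↦1, 1↦0, 2↦4, 3↦3, 4↦2]  zeros at y ∈ {1}
Collecting zeros: affine points = {(1, 3), (2, 0), (3, 4), (4, 1)}.
Total count |C(F_5)_aff| = 4.


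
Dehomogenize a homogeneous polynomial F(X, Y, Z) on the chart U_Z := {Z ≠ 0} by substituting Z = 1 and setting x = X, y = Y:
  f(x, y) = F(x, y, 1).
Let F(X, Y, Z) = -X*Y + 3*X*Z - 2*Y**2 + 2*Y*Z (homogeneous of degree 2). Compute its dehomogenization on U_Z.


f(x, y) = -x*y + 3*x - 2*y**2 + 2*y

On U_Z we set Z = 1. Each monomial c·X^i·Y^j·Z^k in F becomes c·x^i·y^j·1^k = c·x^i·y^j.
Substituting Z = 1: F(X, Y, 1) = -x*y + 3*x - 2*y**2 + 2*y.
Note: deg(f) ≤ deg(F) = 2; strict inequality happens when F is divisible by Z (lost terms).


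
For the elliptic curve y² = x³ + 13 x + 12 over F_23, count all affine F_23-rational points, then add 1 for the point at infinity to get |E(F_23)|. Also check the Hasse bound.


Affine points = {(0, 9), (0, 14), (1, 7), (1, 16), (2, 0), (3, 3), (3, 20), (4, 6), (4, 17), (5, 8), (5, 15), (7, 3), (7, 20), (13, 3), (13, 20), (18, 11), (18, 12), (21, 1), (21, 22)}; affine count = 19; |E(F_23)| = 20.

Discriminant check: Δ ∝ 4a³ + 27b² = 4·13³ + 27·12² = 4·2197 + 27·144 ≡ 3 (mod 23). Nonzero ⇒ E is nonsingular.
For each x ∈ F_23, compute rhs = x³ + 13·x + 12 mod 23, then count y ∈ F_23 with y² ≡ rhs.
  x = 0: rhs = 12, matching y values: 9, 14 (2 points).
  x = 1: rhs = 3, matching y values: 7, 16 (2 points).
  x = 2: rhs = 0, matching y values: 0 (1 points).
  x = 3: rhs = 9, matching y values: 3, 20 (2 points).
  x = 4: rhs = 13, matching y values: 6, 17 (2 points).
  x = 5: rhs = 18, matching y values: 8, 15 (2 points).
  x = 6: rhs = 7, matching y values: none (0 points).
  x = 7: rhs = 9, matching y values: 3, 20 (2 points).
  x = 8: rhs = 7, matching y values: none (0 points).
  x = 9: rhs = 7, matching y values: none (0 points).
  x = 10: rhs = 15, matching y values: none (0 points).
  x = 11: rhs = 14, matching y values: none (0 points).
  x = 12: rhs = 10, matching y values: none (0 points).
  x = 13: rhs = 9, matching y values: 3, 20 (2 points).
  x = 14: rhs = 17, matching y values: none (0 points).
  x = 15: rhs = 17, matching y values: none (0 points).
  x = 16: rhs = 15, matching y values: none (0 points).
  x = 17: rhs = 17, matching y values: none (0 points).
  x = 18: rhs = 6, matching y values: 11, 12 (2 points).
  x = 19: rhs = 11, matching y values: none (0 points).
  x = 20: rhs = 15, matching y values: none (0 points).
  x = 21: rhs = 1, matching y values: 1, 22 (2 points).
  x = 22: rhs = 21, matching y values: none (0 points).
Total affine count: 19.
Full point count |E(F_23)| = 19 + 1 = 20.
Hasse bound: |20 − (23+1)| = |-4| = 4 ≤ 2√23 ≈ 9.5917 ✓.


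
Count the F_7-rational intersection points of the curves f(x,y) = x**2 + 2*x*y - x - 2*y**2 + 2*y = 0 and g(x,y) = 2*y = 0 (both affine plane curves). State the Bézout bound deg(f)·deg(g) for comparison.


Common zeros: {(0, 0), (1, 0)}; count = 2; Bézout bound = 2.

deg(f) = 2, deg(g) = 1, so Bézout bound = 2.
Scan x ∈ F_7. For each x, list the y ∈ F_7 with f(x, y) ≡ 0 and those with g(x, y) ≡ 0 (mod 7); the common zeros in that column are the intersection.
  x = 0: f ≡ 0 at y ∈ {0, 1}; g ≡ 0 at y ∈ {0}; common: {0}.
  x = 1: f ≡ 0 at y ∈ {0, 2}; g ≡ 0 at y ∈ {0}; common: {0}.
  x = 2: f ≡ 0 at y ∈ ∅; g ≡ 0 at y ∈ {0}; common: ∅.
  x = 3: f ≡ 0 at y ∈ {2}; g ≡ 0 at y ∈ {0}; common: ∅.
  x = 4: f ≡ 0 at y ∈ {6}; g ≡ 0 at y ∈ {0}; common: ∅.
  x = 5: f ≡ 0 at y ∈ ∅; g ≡ 0 at y ∈ {0}; common: ∅.
  x = 6: f ≡ 0 at y ∈ {1, 6}; g ≡ 0 at y ∈ {0}; common: ∅.
Collecting: common zeros = {(0, 0), (1, 0)}, so the count is 2.
Comparison with the Bézout bound: 2 ≤ 2 = deg(f)·deg(g), as expected for curves with no common component (the bound is attained).


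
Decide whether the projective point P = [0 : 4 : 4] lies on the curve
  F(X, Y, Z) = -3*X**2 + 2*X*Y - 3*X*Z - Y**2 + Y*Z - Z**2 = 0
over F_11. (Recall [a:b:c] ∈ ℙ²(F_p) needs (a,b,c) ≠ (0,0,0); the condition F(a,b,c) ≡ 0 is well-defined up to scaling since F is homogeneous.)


F(0,4,4) ≡ 6 (mod 11); P is NOT on the curve.

Evaluate F(0, 4, 4) term-by-term (mod 11).
  -3*X**2 ↦ -3·0·1·1 = 0
  2*X*Y ↦ 2·0·4·1 = 0
  -3*X*Z ↦ -3·0·1·4 = 0
  -Y**2 ↦ -1·1·16·1 = -16
  Y*Z ↦ 1·1·4·4 = 16
  -Z**2 ↦ -1·1·1·16 = -16
Sum: F(0, 4, 4) = (0) + (0) + (0) + (-16) + (16) + (-16) = -16.
Reducing mod 11: -16 ≡ 6 (mod 11).
Since F(a, b, c) ≡ 6 ≠ 0 (mod 11), P does NOT lie on the curve.


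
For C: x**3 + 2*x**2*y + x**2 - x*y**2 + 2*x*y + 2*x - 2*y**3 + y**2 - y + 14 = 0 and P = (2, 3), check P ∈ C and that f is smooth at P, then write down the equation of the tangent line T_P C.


Tangent line at P: 39*x - 49*y + 69 = 0.

Step 1: f(2, 3) = 0, so P lies on C.
Step 2: partial derivatives
  f_x(x, y) = 3*x**2 + 4*x*y + 2*x - y**2 + 2*y + 2, f_y(x, y) = 2*x**2 - 2*x*y + 2*x - 6*y**2 + 2*y - 1.
  f_x(P) = 39, f_y(P) = -49 (gradient nonzero, so P is smooth).
Step 3: tangent line at P: 39·(x − 2) + -49·(y − 3) = 0.
Expanding: 39*x - 49*y + 69 = 0.


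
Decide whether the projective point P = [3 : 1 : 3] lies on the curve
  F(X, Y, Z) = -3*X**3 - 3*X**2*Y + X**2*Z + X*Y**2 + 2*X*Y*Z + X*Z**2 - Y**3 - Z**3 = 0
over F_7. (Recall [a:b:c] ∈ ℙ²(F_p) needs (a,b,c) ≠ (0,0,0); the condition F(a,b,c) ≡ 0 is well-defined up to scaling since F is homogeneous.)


F(3,1,3) ≡ 2 (mod 7); P is NOT on the curve.

Evaluate F(3, 1, 3) term-by-term (mod 7).
  -3*X**3 ↦ -3·27·1·1 = -81
  -3*X**2*Y ↦ -3·9·1·1 = -27
  X**2*Z ↦ 1·9·1·3 = 27
  X*Y**2 ↦ 1·3·1·1 = 3
  2*X*Y*Z ↦ 2·3·1·3 = 18
  X*Z**2 ↦ 1·3·1·9 = 27
  -Y**3 ↦ -1·1·1·1 = -1
  -Z**3 ↦ -1·1·1·27 = -27
Sum: F(3, 1, 3) = (-81) + (-27) + (27) + (3) + (18) + (27) + (-1) + (-27) = -61.
Reducing mod 7: -61 ≡ 2 (mod 7).
Since F(a, b, c) ≡ 2 ≠ 0 (mod 7), P does NOT lie on the curve.


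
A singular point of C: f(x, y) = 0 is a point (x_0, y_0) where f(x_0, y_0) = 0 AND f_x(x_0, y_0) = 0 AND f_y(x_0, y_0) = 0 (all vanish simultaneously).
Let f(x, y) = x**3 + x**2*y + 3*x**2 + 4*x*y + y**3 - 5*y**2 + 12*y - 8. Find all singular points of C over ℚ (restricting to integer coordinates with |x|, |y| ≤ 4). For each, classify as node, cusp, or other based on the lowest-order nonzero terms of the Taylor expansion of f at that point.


Singular points: {(-2, 2)}; classification: node.

Compute partial derivatives:
  f_x = 3*x**2 + 2*x*y + 6*x + 4*y.
  f_y = x**2 + 4*x + 3*y**2 - 10*y + 12.
Scan x_0 ∈ {−4, ..., 4}. For each x_0, f_y(x_0, y) is a polynomial in y; find its integer roots y ∈ {−4, ..., 4}, then test f_x and f at those candidates.
  x = -4: f_y(-4, y) = 3*y**2 - 10*y + 12; no integer root y with |y| ≤ 4.
  x = -3: f_y(-3, y) = 3*y**2 - 10*y + 9; no integer root y with |y| ≤ 4.
  x = -2: f_y(-2, y) = 3*y**2 - 10*y + 8; vanishes at y ∈ {2}. (-2, 2): f_x = 0, f = 0 — SINGULAR.
  x = -1: f_y(-1, y) = 3*y**2 - 10*y + 9; no integer root y with |y| ≤ 4.
  x = 0: f_y(0, y) = 3*y**2 - 10*y + 12; no integer root y with |y| ≤ 4.
  x = 1: f_y(1, y) = 3*y**2 - 10*y + 17; no integer root y with |y| ≤ 4.
  x = 2: f_y(2, y) = 3*y**2 - 10*y + 24; no integer root y with |y| ≤ 4.
  x = 3: f_y(3, y) = 3*y**2 - 10*y + 33; no integer root y with |y| ≤ 4.
  x = 4: f_y(4, y) = 3*y**2 - 10*y + 44; no integer root y with |y| ≤ 4.
Only singular point on the grid: (-2, 2).
Classify: substitute x = -2 + u, y = 2 + v and expand: f = u**3 + u**2*v - u**2 + v**3 + v**2.
No constant or linear terms (consistent with a singular point). Quadratic part: -u**2 + v**2. Cubic part: u**3 + u**2*v + v**3.
The quadratic part v**2 - u**2 = (v − u)(v + u) splits into two distinct linear factors, so there are two distinct tangent lines y − 2 = ±(x − -2) — this is a node (ordinary double point).
Classification: node.


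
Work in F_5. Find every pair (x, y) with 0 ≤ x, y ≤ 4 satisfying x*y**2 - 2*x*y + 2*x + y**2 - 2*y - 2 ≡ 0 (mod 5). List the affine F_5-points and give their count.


Affine F_5-points: {(1, 0), (1, 2), (3, 1)}; count = 3.

For each of the 25 pairs (x, y) ∈ F_5², evaluate f(x, y) mod 5. Record the zeros.
  x = 0: [0↦3, 1↦2, 2↦3, 3↦1, 4↦1]  zeros at y ∈ ∅
  x = 1: [0↦0, 1↦3, 2↦0, 3↦1, 4↦1]  zeros at y ∈ {0, 2}
  x = 2: [0↦2, 1↦4, 2↦2, 3↦1, 4↦1]  zeros at y ∈ ∅
  x = 3: [0↦4, 1↦0, 2↦4, 3↦1, 4↦1]  zeros at y ∈ {1}
  x = 4: [0↦1, 1↦1, 2↦1, 3↦1, 4↦1]  zeros at y ∈ ∅
Collecting zeros: affine points = {(1, 0), (1, 2), (3, 1)}.
Total count |C(F_5)_aff| = 3.


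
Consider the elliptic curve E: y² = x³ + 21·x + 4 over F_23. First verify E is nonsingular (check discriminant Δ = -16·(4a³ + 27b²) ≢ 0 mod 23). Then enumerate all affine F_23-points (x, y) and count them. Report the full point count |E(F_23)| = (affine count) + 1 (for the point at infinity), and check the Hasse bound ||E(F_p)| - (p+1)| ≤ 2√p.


Affine points = {(0, 2), (0, 21), (1, 7), (1, 16), (2, 10), (2, 13), (3, 5), (3, 18), (5, 2), (5, 21), (6, 1), (6, 22), (9, 5), (9, 18), (10, 8), (10, 15), (11, 5), (11, 18), (12, 11), (12, 12), (13, 6), (13, 17), (14, 11), (14, 12), (18, 2), (18, 21), (20, 11), (20, 12), (21, 0)}; affine count = 29; |E(F_23)| = 30.

Discriminant check: Δ ∝ 4a³ + 27b² = 4·21³ + 27·4² = 4·9261 + 27·16 ≡ 9 (mod 23). Nonzero ⇒ E is nonsingular.
For each x ∈ F_23, compute rhs = x³ + 21·x + 4 mod 23, then count y ∈ F_23 with y² ≡ rhs.
  x = 0: rhs = 4, matching y values: 2, 21 (2 points).
  x = 1: rhs = 3, matching y values: 7, 16 (2 points).
  x = 2: rhs = 8, matching y values: 10, 13 (2 points).
  x = 3: rhs = 2, matching y values: 5, 18 (2 points).
  x = 4: rhs = 14, matching y values: none (0 points).
  x = 5: rhs = 4, matching y values: 2, 21 (2 points).
  x = 6: rhs = 1, matching y values: 1, 22 (2 points).
  x = 7: rhs = 11, matching y values: none (0 points).
  x = 8: rhs = 17, matching y values: none (0 points).
  x = 9: rhs = 2, matching y values: 5, 18 (2 points).
  x = 10: rhs = 18, matching y values: 8, 15 (2 points).
  x = 11: rhs = 2, matching y values: 5, 18 (2 points).
  x = 12: rhs = 6, matching y values: 11, 12 (2 points).
  x = 13: rhs = 13, matching y values: 6, 17 (2 points).
  x = 14: rhs = 6, matching y values: 11, 12 (2 points).
  x = 15: rhs = 14, matching y values: none (0 points).
  x = 16: rhs = 20, matching y values: none (0 points).
  x = 17: rhs = 7, matching y values: none (0 points).
  x = 18: rhs = 4, matching y values: 2, 21 (2 points).
  x = 19: rhs = 17, matching y values: none (0 points).
  x = 20: rhs = 6, matching y values: 11, 12 (2 points).
  x = 21: rhs = 0, matching y values: 0 (1 points).
  x = 22: rhs = 5, matching y values: none (0 points).
Total affine count: 29.
Full point count |E(F_23)| = 29 + 1 = 30.
Hasse bound: |30 − (23+1)| = |6| = 6 ≤ 2√23 ≈ 9.5917 ✓.


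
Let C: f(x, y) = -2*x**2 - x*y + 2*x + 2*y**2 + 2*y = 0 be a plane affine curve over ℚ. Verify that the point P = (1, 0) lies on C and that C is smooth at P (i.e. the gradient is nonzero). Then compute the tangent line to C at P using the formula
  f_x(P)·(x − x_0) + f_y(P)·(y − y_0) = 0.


Tangent line at P: -2*x + y + 2 = 0.

Step 1: f(1, 0) = 0, so P lies on C.
Step 2: partial derivatives
  f_x(x, y) = -4*x - y + 2, f_y(x, y) = -x + 4*y + 2.
  f_x(P) = -2, f_y(P) = 1 (gradient nonzero, so P is smooth).
Step 3: tangent line at P: -2·(x − 1) + 1·(y − 0) = 0.
Expanding: -2*x + y + 2 = 0.


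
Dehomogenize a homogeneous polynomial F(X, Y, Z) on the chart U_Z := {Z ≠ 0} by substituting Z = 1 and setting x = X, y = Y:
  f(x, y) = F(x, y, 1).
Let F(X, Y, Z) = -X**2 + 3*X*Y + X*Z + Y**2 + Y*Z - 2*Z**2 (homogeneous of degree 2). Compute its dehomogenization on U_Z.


f(x, y) = -x**2 + 3*x*y + x + y**2 + y - 2

On U_Z we set Z = 1. Each monomial c·X^i·Y^j·Z^k in F becomes c·x^i·y^j·1^k = c·x^i·y^j.
Substituting Z = 1: F(X, Y, 1) = -x**2 + 3*x*y + x + y**2 + y - 2.
Note: deg(f) ≤ deg(F) = 2; strict inequality happens when F is divisible by Z (lost terms).


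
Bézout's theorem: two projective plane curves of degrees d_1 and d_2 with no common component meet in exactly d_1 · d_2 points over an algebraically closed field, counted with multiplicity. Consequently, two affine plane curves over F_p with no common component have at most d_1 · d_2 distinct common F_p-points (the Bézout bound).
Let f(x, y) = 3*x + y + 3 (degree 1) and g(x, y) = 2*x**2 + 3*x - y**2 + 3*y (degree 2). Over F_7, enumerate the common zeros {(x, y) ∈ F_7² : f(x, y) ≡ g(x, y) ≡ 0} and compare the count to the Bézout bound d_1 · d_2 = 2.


Common zeros: {(1, 1)}; count = 1; Bézout bound = 2.

deg(f) = 1, deg(g) = 2, so Bézout bound = 2.
Scan x ∈ F_7. For each x, list the y ∈ F_7 with f(x, y) ≡ 0 and those with g(x, y) ≡ 0 (mod 7); the common zeros in that column are the intersection.
  x = 0: f ≡ 0 at y ∈ {4}; g ≡ 0 at y ∈ {0, 3}; common: ∅.
  x = 1: f ≡ 0 at y ∈ {1}; g ≡ 0 at y ∈ {1, 2}; common: {1}.
  x = 2: f ≡ 0 at y ∈ {5}; g ≡ 0 at y ∈ {0, 3}; common: ∅.
  x = 3: f ≡ 0 at y ∈ {2}; g ≡ 0 at y ∈ ∅; common: ∅.
  x = 4: f ≡ 0 at y ∈ {6}; g ≡ 0 at y ∈ ∅; common: ∅.
  x = 5: f ≡ 0 at y ∈ {3}; g ≡ 0 at y ∈ ∅; common: ∅.
  x = 6: f ≡ 0 at y ∈ {0}; g ≡ 0 at y ∈ ∅; common: ∅.
Collecting: common zeros = {(1, 1)}, so the count is 1.
Comparison with the Bézout bound: 1 ≤ 2 = deg(f)·deg(g), as expected for curves with no common component (the affine F_7-count falls short of the bound because intersections may lie at infinity, over extension fields, or carry multiplicity).


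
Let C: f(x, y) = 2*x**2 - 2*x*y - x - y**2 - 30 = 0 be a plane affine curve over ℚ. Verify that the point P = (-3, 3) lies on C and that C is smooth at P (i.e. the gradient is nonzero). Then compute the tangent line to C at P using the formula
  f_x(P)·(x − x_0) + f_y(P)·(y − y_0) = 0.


Tangent line at P: -19*x - 57 = 0.

Step 1: f(-3, 3) = 0, so P lies on C.
Step 2: partial derivatives
  f_x(x, y) = 4*x - 2*y - 1, f_y(x, y) = -2*x - 2*y.
  f_x(P) = -19, f_y(P) = 0 (gradient nonzero, so P is smooth).
Step 3: tangent line at P: -19·(x − -3) + 0·(y − 3) = 0.
Expanding: -19*x - 57 = 0.


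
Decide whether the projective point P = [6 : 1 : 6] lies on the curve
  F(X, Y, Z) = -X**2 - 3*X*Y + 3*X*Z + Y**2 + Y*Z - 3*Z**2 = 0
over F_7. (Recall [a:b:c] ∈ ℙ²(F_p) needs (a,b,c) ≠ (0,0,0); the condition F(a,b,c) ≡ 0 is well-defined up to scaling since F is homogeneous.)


F(6,1,6) ≡ 2 (mod 7); P is NOT on the curve.

Evaluate F(6, 1, 6) term-by-term (mod 7).
  -X**2 ↦ -1·36·1·1 = -36
  -3*X*Y ↦ -3·6·1·1 = -18
  3*X*Z ↦ 3·6·1·6 = 108
  Y**2 ↦ 1·1·1·1 = 1
  Y*Z ↦ 1·1·1·6 = 6
  -3*Z**2 ↦ -3·1·1·36 = -108
Sum: F(6, 1, 6) = (-36) + (-18) + (108) + (1) + (6) + (-108) = -47.
Reducing mod 7: -47 ≡ 2 (mod 7).
Since F(a, b, c) ≡ 2 ≠ 0 (mod 7), P does NOT lie on the curve.


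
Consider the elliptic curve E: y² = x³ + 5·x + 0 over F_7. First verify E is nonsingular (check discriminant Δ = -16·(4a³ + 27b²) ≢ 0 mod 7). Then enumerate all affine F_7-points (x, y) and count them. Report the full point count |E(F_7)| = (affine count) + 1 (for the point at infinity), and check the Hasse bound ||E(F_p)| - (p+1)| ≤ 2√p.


Affine points = {(0, 0), (2, 2), (2, 5), (3, 0), (4, 0), (6, 1), (6, 6)}; affine count = 7; |E(F_7)| = 8.

Discriminant check: Δ ∝ 4a³ + 27b² = 4·5³ + 27·0² = 4·125 + 27·0 ≡ 3 (mod 7). Nonzero ⇒ E is nonsingular.
For each x ∈ F_7, compute rhs = x³ + 5·x + 0 mod 7, then count y ∈ F_7 with y² ≡ rhs.
  x = 0: rhs = 0, matching y values: 0 (1 points).
  x = 1: rhs = 6, matching y values: none (0 points).
  x = 2: rhs = 4, matching y values: 2, 5 (2 points).
  x = 3: rhs = 0, matching y values: 0 (1 points).
  x = 4: rhs = 0, matching y values: 0 (1 points).
  x = 5: rhs = 3, matching y values: none (0 points).
  x = 6: rhs = 1, matching y values: 1, 6 (2 points).
Total affine count: 7.
Full point count |E(F_7)| = 7 + 1 = 8.
Hasse bound: |8 − (7+1)| = |0| = 0 ≤ 2√7 ≈ 5.2915 ✓.


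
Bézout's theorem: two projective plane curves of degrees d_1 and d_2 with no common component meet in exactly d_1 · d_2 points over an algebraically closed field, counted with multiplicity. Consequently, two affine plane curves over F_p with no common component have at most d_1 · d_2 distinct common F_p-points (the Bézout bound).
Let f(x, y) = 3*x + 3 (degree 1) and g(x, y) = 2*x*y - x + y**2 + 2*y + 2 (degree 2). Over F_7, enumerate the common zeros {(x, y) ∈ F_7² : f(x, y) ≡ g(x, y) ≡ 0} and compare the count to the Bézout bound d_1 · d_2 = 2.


Common zeros: {(6, 2), (6, 5)}; count = 2; Bézout bound = 2.

deg(f) = 1, deg(g) = 2, so Bézout bound = 2.
Scan x ∈ F_7. For each x, list the y ∈ F_7 with f(x, y) ≡ 0 and those with g(x, y) ≡ 0 (mod 7); the common zeros in that column are the intersection.
  x = 0: f ≡ 0 at y ∈ ∅; g ≡ 0 at y ∈ ∅; common: ∅.
  x = 1: f ≡ 0 at y ∈ ∅; g ≡ 0 at y ∈ ∅; common: ∅.
  x = 2: f ≡ 0 at y ∈ ∅; g ≡ 0 at y ∈ {0, 1}; common: ∅.
  x = 3: f ≡ 0 at y ∈ ∅; g ≡ 0 at y ∈ ∅; common: ∅.
  x = 4: f ≡ 0 at y ∈ ∅; g ≡ 0 at y ∈ ∅; common: ∅.
  x = 5: f ≡ 0 at y ∈ ∅; g ≡ 0 at y ∈ {3, 6}; common: ∅.
  x = 6: f ≡ 0 at y ∈ {0, 1, 2, 3, 4, 5, 6}; g ≡ 0 at y ∈ {2, 5}; common: {2, 5}.
Collecting: common zeros = {(6, 2), (6, 5)}, so the count is 2.
Comparison with the Bézout bound: 2 ≤ 2 = deg(f)·deg(g), as expected for curves with no common component (the bound is attained).


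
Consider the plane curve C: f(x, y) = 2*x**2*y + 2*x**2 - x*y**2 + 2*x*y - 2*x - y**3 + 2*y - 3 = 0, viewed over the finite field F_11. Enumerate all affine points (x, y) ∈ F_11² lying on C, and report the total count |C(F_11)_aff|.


Affine F_11-points: {(1, 9), (3, 3), (5, 9), (6, 7), (7, 1), (7, 6), (7, 8), (8, 7), (8, 8), (8, 10), (9, 6), (10, 3)}; count = 12.

For each of the 121 pairs (x, y) ∈ F_11², evaluate f(x, y) mod 11. Record the zeros.
  x = 0: [0↦8, 1↦9, 2↦4, 3↦9, 4↦7, 5↦3, 6↦2, 7↦9, 8↦7, 9↦1, 10↦7]  zeros at y ∈ ∅
  x = 1: [0↦8, 1↦1, 2↦8, 3↦1, 4↦7, 5↦9, 6↦1, 7↦10, 8↦8, 9↦0, 10↦2]  zeros at y ∈ {9}
  x = 2: [0↦1, 1↦1, 2↦2, 3↦9, 4↦5, 5↦6, 6↦6, 7↦10, 8↦1, 9↦6, 10↦8]  zeros at y ∈ ∅
  x = 3: [0↦9, 1↦9, 2↦8, 3↦0, 4↦1, 5↦5, 6↦6, 7↦9, 8↦8, 9↦8, 10↦3]  zeros at y ∈ {3}
  x = 4: [0↦10, 1↦3, 2↦4, 3↦7, 4↦6, 5↦6, 6↦1, 7↦7, 8↦7, 9↦6, 10↦9]  zeros at y ∈ ∅
  x = 5: [0↦4, 1↦5, 2↦1, 3↦8, 4↦9, 5↦9, 6↦2, 7↦4, 8↦9, 9↦0, 10↦4]  zeros at y ∈ {9}
  x = 6: [0↦2, 1↦4, 2↦10, 3↦3, 4↦10, 5↦3, 6↦9, 7↦0, 8↦3, 9↦1, 10↦10]  zeros at y ∈ {7}
  x = 7: [0↦4, 1↦0, 2↦9, 3↦3, 4↦9, 5↦10, 6↦0, 7↦6, 8↦0, 9↦9, 10↦5]  zeros at y ∈ {1, 6, 8}
  x = 8: [0↦10, 1↦4, 2↦9, 3↦8, 4↦6, 5↦8, 6↦8, 7↦0, 8↦0, 9↦2, 10↦0]  zeros at y ∈ {7, 8, 10}
  x = 9: [0↦9, 1↦5, 2↦10, 3↦7, 4↦1, 5↦8, 6↦0, 7↦4, 8↦3, 9↦2, 10↦6]  zeros at y ∈ {6}
  x = 10: [0↦1, 1↦3, 2↦1, 3↦0, 4↦5, 5↦10, 6↦9, 7↦7, 8↦9, 9↦9, 10↦1]  zeros at y ∈ {3}
Collecting zeros: affine points = {(1, 9), (3, 3), (5, 9), (6, 7), (7, 1), (7, 6), (7, 8), (8, 7), (8, 8), (8, 10), (9, 6), (10, 3)}.
Total count |C(F_11)_aff| = 12.


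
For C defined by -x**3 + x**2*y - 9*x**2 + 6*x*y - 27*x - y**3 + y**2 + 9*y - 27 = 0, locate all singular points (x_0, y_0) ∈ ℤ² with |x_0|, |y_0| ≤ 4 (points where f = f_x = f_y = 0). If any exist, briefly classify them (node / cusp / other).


Singular points: {(-3, 0)}; classification: cusp.

Compute partial derivatives:
  f_x = -3*x**2 + 2*x*y - 18*x + 6*y - 27.
  f_y = x**2 + 6*x - 3*y**2 + 2*y + 9.
Scan x_0 ∈ {−4, ..., 4}. For each x_0, f_y(x_0, y) is a polynomial in y; find its integer roots y ∈ {−4, ..., 4}, then test f_x and f at those candidates.
  x = -4: f_y(-4, y) = -3*y**2 + 2*y + 1; vanishes at y ∈ {1}. (-4, 1): f_x = -5 ≠ 0.
  x = -3: f_y(-3, y) = -3*y**2 + 2*y; vanishes at y ∈ {0}. (-3, 0): f_x = 0, f = 0 — SINGULAR.
  x = -2: f_y(-2, y) = -3*y**2 + 2*y + 1; vanishes at y ∈ {1}. (-2, 1): f_x = -1 ≠ 0.
  x = -1: f_y(-1, y) = -3*y**2 + 2*y + 4; no integer root y with |y| ≤ 4.
  x = 0: f_y(0, y) = -3*y**2 + 2*y + 9; no integer root y with |y| ≤ 4.
  x = 1: f_y(1, y) = -3*y**2 + 2*y + 16; vanishes at y ∈ {-2}. (1, -2): f_x = -64 ≠ 0.
  x = 2: f_y(2, y) = -3*y**2 + 2*y + 25; no integer root y with |y| ≤ 4.
  x = 3: f_y(3, y) = -3*y**2 + 2*y + 36; no integer root y with |y| ≤ 4.
  x = 4: f_y(4, y) = -3*y**2 + 2*y + 49; no integer root y with |y| ≤ 4.
Only singular point on the grid: (-3, 0).
Classify: substitute x = -3 + u, y = 0 + v and expand: f = -u**3 + u**2*v - v**3 + v**2.
No constant or linear terms (consistent with a singular point). Quadratic part: v**2. Cubic part: -u**3 + u**2*v - v**3.
The quadratic part v**2 is a perfect square, so there is a single (double) tangent line v = 0, i.e. y = 0. Restricting the cubic part to that line (v = 0) leaves -u**3 ≠ 0, so f is not divisible by v and the branch is v² ≈ u**3 to lowest order — this is a cusp.
Classification: cusp.


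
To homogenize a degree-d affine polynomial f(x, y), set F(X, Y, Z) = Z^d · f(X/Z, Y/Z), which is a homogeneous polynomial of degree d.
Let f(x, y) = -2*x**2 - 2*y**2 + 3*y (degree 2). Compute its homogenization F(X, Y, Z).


F(X, Y, Z) = -2*X**2 - 2*Y**2 + 3*Y*Z

deg(f) = 2.
Substitute x = X/Z, y = Y/Z into f, then multiply by Z^2.
  monomial -2·x^2·y^0 ↦ -2·X^2·Y^0·Z^0.
  monomial -2·x^0·y^2 ↦ -2·X^0·Y^2·Z^0.
  monomial 3·x^0·y^1 ↦ 3·X^0·Y^1·Z^1.
Collecting: F(X, Y, Z) = -2*X**2 - 2*Y**2 + 3*Y*Z.


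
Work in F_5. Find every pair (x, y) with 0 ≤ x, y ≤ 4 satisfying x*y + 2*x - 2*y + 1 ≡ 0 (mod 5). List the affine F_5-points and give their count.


Affine F_5-points: {(0, 3), (1, 3), (2, 0), (2, 1), (2, 2), (2, 3), (2, 4), (3, 3), (4, 3)}; count = 9.

For each of the 25 pairs (x, y) ∈ F_5², evaluate f(x, y) mod 5. Record the zeros.
  x = 0: [0↦1, 1↦4, 2↦2, 3↦0, 4↦3]  zeros at y ∈ {3}
  x = 1: [0↦3, 1↦2, 2↦1, 3↦0, 4↦4]  zeros at y ∈ {3}
  x = 2: [0↦0, 1↦0, 2↦0, 3↦0, 4↦0]  zeros at y ∈ {0, 1, 2, 3, 4}
  x = 3: [0↦2, 1↦3, 2↦4, 3↦0, 4↦1]  zeros at y ∈ {3}
  x = 4: [0↦4, 1↦1, 2↦3, 3↦0, 4↦2]  zeros at y ∈ {3}
Collecting zeros: affine points = {(0, 3), (1, 3), (2, 0), (2, 1), (2, 2), (2, 3), (2, 4), (3, 3), (4, 3)}.
Total count |C(F_5)_aff| = 9.


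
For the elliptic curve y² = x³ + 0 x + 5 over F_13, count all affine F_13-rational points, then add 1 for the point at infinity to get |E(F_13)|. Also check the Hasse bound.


Affine points = {(2, 0), (4, 2), (4, 11), (5, 0), (6, 0), (7, 6), (7, 7), (8, 6), (8, 7), (10, 2), (10, 11), (11, 6), (11, 7), (12, 2), (12, 11)}; affine count = 15; |E(F_13)| = 16.

Discriminant check: Δ ∝ 4a³ + 27b² = 4·0³ + 27·5² = 4·0 + 27·25 ≡ 12 (mod 13). Nonzero ⇒ E is nonsingular.
For each x ∈ F_13, compute rhs = x³ + 0·x + 5 mod 13, then count y ∈ F_13 with y² ≡ rhs.
  x = 0: rhs = 5, matching y values: none (0 points).
  x = 1: rhs = 6, matching y values: none (0 points).
  x = 2: rhs = 0, matching y values: 0 (1 points).
  x = 3: rhs = 6, matching y values: none (0 points).
  x = 4: rhs = 4, matching y values: 2, 11 (2 points).
  x = 5: rhs = 0, matching y values: 0 (1 points).
  x = 6: rhs = 0, matching y values: 0 (1 points).
  x = 7: rhs = 10, matching y values: 6, 7 (2 points).
  x = 8: rhs = 10, matching y values: 6, 7 (2 points).
  x = 9: rhs = 6, matching y values: none (0 points).
  x = 10: rhs = 4, matching y values: 2, 11 (2 points).
  x = 11: rhs = 10, matching y values: 6, 7 (2 points).
  x = 12: rhs = 4, matching y values: 2, 11 (2 points).
Total affine count: 15.
Full point count |E(F_13)| = 15 + 1 = 16.
Hasse bound: |16 − (13+1)| = |2| = 2 ≤ 2√13 ≈ 7.2111 ✓.


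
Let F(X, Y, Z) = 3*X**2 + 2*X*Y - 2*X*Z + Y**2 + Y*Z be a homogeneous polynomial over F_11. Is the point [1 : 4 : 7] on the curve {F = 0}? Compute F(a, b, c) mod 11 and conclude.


F(1,4,7) ≡ 8 (mod 11); P is NOT on the curve.

Evaluate F(1, 4, 7) term-by-term (mod 11).
  3*X**2 ↦ 3·1·1·1 = 3
  2*X*Y ↦ 2·1·4·1 = 8
  -2*X*Z ↦ -2·1·1·7 = -14
  Y**2 ↦ 1·1·16·1 = 16
  Y*Z ↦ 1·1·4·7 = 28
Sum: F(1, 4, 7) = (3) + (8) + (-14) + (16) + (28) = 41.
Reducing mod 11: 41 ≡ 8 (mod 11).
Since F(a, b, c) ≡ 8 ≠ 0 (mod 11), P does NOT lie on the curve.


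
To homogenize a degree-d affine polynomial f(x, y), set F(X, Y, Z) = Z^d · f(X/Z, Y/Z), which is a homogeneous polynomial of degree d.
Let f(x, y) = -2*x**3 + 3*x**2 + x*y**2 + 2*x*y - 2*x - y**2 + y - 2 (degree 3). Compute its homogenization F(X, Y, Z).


F(X, Y, Z) = -2*X**3 + 3*X**2*Z + X*Y**2 + 2*X*Y*Z - 2*X*Z**2 - Y**2*Z + Y*Z**2 - 2*Z**3

deg(f) = 3.
Substitute x = X/Z, y = Y/Z into f, then multiply by Z^3.
  monomial -2·x^3·y^0 ↦ -2·X^3·Y^0·Z^0.
  monomial 3·x^2·y^0 ↦ 3·X^2·Y^0·Z^1.
  monomial 1·x^1·y^2 ↦ 1·X^1·Y^2·Z^0.
  monomial 2·x^1·y^1 ↦ 2·X^1·Y^1·Z^1.
  monomial -2·x^1·y^0 ↦ -2·X^1·Y^0·Z^2.
  monomial -1·x^0·y^2 ↦ -1·X^0·Y^2·Z^1.
  monomial 1·x^0·y^1 ↦ 1·X^0·Y^1·Z^2.
  monomial -2·x^0·y^0 ↦ -2·X^0·Y^0·Z^3.
Collecting: F(X, Y, Z) = -2*X**3 + 3*X**2*Z + X*Y**2 + 2*X*Y*Z - 2*X*Z**2 - Y**2*Z + Y*Z**2 - 2*Z**3.


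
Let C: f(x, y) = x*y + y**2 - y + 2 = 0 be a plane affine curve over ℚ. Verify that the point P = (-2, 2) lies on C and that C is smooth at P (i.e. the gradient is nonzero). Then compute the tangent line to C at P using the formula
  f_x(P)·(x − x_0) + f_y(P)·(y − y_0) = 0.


Tangent line at P: 2*x + y + 2 = 0.

Step 1: f(-2, 2) = 0, so P lies on C.
Step 2: partial derivatives
  f_x(x, y) = y, f_y(x, y) = x + 2*y - 1.
  f_x(P) = 2, f_y(P) = 1 (gradient nonzero, so P is smooth).
Step 3: tangent line at P: 2·(x − -2) + 1·(y − 2) = 0.
Expanding: 2*x + y + 2 = 0.


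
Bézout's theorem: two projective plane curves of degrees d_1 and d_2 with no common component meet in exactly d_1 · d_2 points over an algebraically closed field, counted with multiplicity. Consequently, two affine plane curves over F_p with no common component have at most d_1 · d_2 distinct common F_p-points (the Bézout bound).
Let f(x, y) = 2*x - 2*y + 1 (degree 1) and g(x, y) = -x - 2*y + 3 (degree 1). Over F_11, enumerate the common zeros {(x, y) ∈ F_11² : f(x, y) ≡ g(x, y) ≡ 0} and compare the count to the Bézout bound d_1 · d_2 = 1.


Common zeros: {(8, 3)}; count = 1; Bézout bound = 1.

deg(f) = 1, deg(g) = 1, so Bézout bound = 1.
Scan x ∈ F_11. For each x, list the y ∈ F_11 with f(x, y) ≡ 0 and those with g(x, y) ≡ 0 (mod 11); the common zeros in that column are the intersection.
  x = 0: f ≡ 0 at y ∈ {6}; g ≡ 0 at y ∈ {7}; common: ∅.
  x = 1: f ≡ 0 at y ∈ {7}; g ≡ 0 at y ∈ {1}; common: ∅.
  x = 2: f ≡ 0 at y ∈ {8}; g ≡ 0 at y ∈ {6}; common: ∅.
  x = 3: f ≡ 0 at y ∈ {9}; g ≡ 0 at y ∈ {0}; common: ∅.
  x = 4: f ≡ 0 at y ∈ {10}; g ≡ 0 at y ∈ {5}; common: ∅.
  x = 5: f ≡ 0 at y ∈ {0}; g ≡ 0 at y ∈ {10}; common: ∅.
  x = 6: f ≡ 0 at y ∈ {1}; g ≡ 0 at y ∈ {4}; common: ∅.
  x = 7: f ≡ 0 at y ∈ {2}; g ≡ 0 at y ∈ {9}; common: ∅.
  x = 8: f ≡ 0 at y ∈ {3}; g ≡ 0 at y ∈ {3}; common: {3}.
  x = 9: f ≡ 0 at y ∈ {4}; g ≡ 0 at y ∈ {8}; common: ∅.
  x = 10: f ≡ 0 at y ∈ {5}; g ≡ 0 at y ∈ {2}; common: ∅.
Collecting: common zeros = {(8, 3)}, so the count is 1.
Comparison with the Bézout bound: 1 ≤ 1 = deg(f)·deg(g), as expected for curves with no common component (the bound is attained).


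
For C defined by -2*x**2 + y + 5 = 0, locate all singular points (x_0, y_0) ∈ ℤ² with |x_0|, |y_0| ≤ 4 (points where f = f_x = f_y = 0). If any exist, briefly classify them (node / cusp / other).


No singular points in the scanned grid; C is smooth there.

Compute partial derivatives:
  f_x = -4*x.
  f_y = 1.
f_y = 1 is a nonzero constant, so f_y never vanishes: no point (x, y) can satisfy f = f_x = f_y = 0. In particular no (x, y) ∈ {−4, ..., 4}² is singular; the curve is smooth.


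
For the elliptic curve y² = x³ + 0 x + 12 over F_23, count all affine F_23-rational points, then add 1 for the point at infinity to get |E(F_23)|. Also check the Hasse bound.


Affine points = {(0, 9), (0, 14), (1, 6), (1, 17), (3, 4), (3, 19), (8, 8), (8, 15), (10, 0), (11, 3), (11, 20), (13, 1), (13, 22), (15, 11), (15, 12), (17, 7), (17, 16), (18, 5), (18, 18), (20, 10), (20, 13), (21, 2), (21, 21)}; affine count = 23; |E(F_23)| = 24.

Discriminant check: Δ ∝ 4a³ + 27b² = 4·0³ + 27·12² = 4·0 + 27·144 ≡ 1 (mod 23). Nonzero ⇒ E is nonsingular.
For each x ∈ F_23, compute rhs = x³ + 0·x + 12 mod 23, then count y ∈ F_23 with y² ≡ rhs.
  x = 0: rhs = 12, matching y values: 9, 14 (2 points).
  x = 1: rhs = 13, matching y values: 6, 17 (2 points).
  x = 2: rhs = 20, matching y values: none (0 points).
  x = 3: rhs = 16, matching y values: 4, 19 (2 points).
  x = 4: rhs = 7, matching y values: none (0 points).
  x = 5: rhs = 22, matching y values: none (0 points).
  x = 6: rhs = 21, matching y values: none (0 points).
  x = 7: rhs = 10, matching y values: none (0 points).
  x = 8: rhs = 18, matching y values: 8, 15 (2 points).
  x = 9: rhs = 5, matching y values: none (0 points).
  x = 10: rhs = 0, matching y values: 0 (1 points).
  x = 11: rhs = 9, matching y values: 3, 20 (2 points).
  x = 12: rhs = 15, matching y values: none (0 points).
  x = 13: rhs = 1, matching y values: 1, 22 (2 points).
  x = 14: rhs = 19, matching y values: none (0 points).
  x = 15: rhs = 6, matching y values: 11, 12 (2 points).
  x = 16: rhs = 14, matching y values: none (0 points).
  x = 17: rhs = 3, matching y values: 7, 16 (2 points).
  x = 18: rhs = 2, matching y values: 5, 18 (2 points).
  x = 19: rhs = 17, matching y values: none (0 points).
  x = 20: rhs = 8, matching y values: 10, 13 (2 points).
  x = 21: rhs = 4, matching y values: 2, 21 (2 points).
  x = 22: rhs = 11, matching y values: none (0 points).
Total affine count: 23.
Full point count |E(F_23)| = 23 + 1 = 24.
Hasse bound: |24 − (23+1)| = |0| = 0 ≤ 2√23 ≈ 9.5917 ✓.


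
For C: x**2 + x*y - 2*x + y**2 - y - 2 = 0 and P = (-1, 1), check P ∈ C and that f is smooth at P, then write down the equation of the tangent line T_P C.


Tangent line at P: -3*x - 3 = 0.

Step 1: f(-1, 1) = 0, so P lies on C.
Step 2: partial derivatives
  f_x(x, y) = 2*x + y - 2, f_y(x, y) = x + 2*y - 1.
  f_x(P) = -3, f_y(P) = 0 (gradient nonzero, so P is smooth).
Step 3: tangent line at P: -3·(x − -1) + 0·(y − 1) = 0.
Expanding: -3*x - 3 = 0.


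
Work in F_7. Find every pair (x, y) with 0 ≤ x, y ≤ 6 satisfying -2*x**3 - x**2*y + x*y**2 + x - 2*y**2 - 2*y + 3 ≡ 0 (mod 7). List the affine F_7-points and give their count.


Affine F_7-points: {(0, 3), (2, 4), (4, 4), (4, 5), (5, 1), (6, 2), (6, 4)}; count = 7.

For each of the 49 pairs (x, y) ∈ F_7², evaluate f(x, y) mod 7. Record the zeros.
  x = 0: [0↦3, 1↦6, 2↦5, 3↦0, 4↦5, 5↦6, 6↦3]  zeros at y ∈ {3}
  x = 1: [0↦2, 1↦5, 2↦6, 3↦5, 4↦2, 5↦4, 6↦4]  zeros at y ∈ ∅
  x = 2: [0↦3, 1↦4, 2↦5, 3↦6, 4↦0, 5↦1, 6↦2]  zeros at y ∈ {4}
  x = 3: [0↦1, 1↦5, 2↦4, 3↦5, 4↦1, 5↦6, 6↦6]  zeros at y ∈ ∅
  x = 4: [0↦5, 1↦3, 2↦5, 3↦4, 4↦0, 5↦0, 6↦4]  zeros at y ∈ {4, 5}
  x = 5: [0↦3, 1↦0, 2↦3, 3↦5, 4↦6, 5↦6, 6↦5]  zeros at y ∈ {1}
  x = 6: [0↦4, 1↦5, 2↦0, 3↦3, 4↦0, 5↦5, 6↦4]  zeros at y ∈ {2, 4}
Collecting zeros: affine points = {(0, 3), (2, 4), (4, 4), (4, 5), (5, 1), (6, 2), (6, 4)}.
Total count |C(F_7)_aff| = 7.


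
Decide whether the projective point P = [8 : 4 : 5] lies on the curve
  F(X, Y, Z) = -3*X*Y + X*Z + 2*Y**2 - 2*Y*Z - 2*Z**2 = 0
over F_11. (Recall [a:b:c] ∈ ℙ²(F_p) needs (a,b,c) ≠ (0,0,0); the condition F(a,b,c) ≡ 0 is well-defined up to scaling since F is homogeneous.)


F(8,4,5) ≡ 7 (mod 11); P is NOT on the curve.

Evaluate F(8, 4, 5) term-by-term (mod 11).
  -3*X*Y ↦ -3·8·4·1 = -96
  X*Z ↦ 1·8·1·5 = 40
  2*Y**2 ↦ 2·1·16·1 = 32
  -2*Y*Z ↦ -2·1·4·5 = -40
  -2*Z**2 ↦ -2·1·1·25 = -50
Sum: F(8, 4, 5) = (-96) + (40) + (32) + (-40) + (-50) = -114.
Reducing mod 11: -114 ≡ 7 (mod 11).
Since F(a, b, c) ≡ 7 ≠ 0 (mod 11), P does NOT lie on the curve.


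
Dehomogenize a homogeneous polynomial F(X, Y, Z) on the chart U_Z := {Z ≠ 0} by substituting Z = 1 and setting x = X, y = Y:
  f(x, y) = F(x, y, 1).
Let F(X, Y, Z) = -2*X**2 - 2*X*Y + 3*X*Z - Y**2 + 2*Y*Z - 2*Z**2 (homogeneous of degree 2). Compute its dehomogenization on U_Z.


f(x, y) = -2*x**2 - 2*x*y + 3*x - y**2 + 2*y - 2

On U_Z we set Z = 1. Each monomial c·X^i·Y^j·Z^k in F becomes c·x^i·y^j·1^k = c·x^i·y^j.
Substituting Z = 1: F(X, Y, 1) = -2*x**2 - 2*x*y + 3*x - y**2 + 2*y - 2.
Note: deg(f) ≤ deg(F) = 2; strict inequality happens when F is divisible by Z (lost terms).


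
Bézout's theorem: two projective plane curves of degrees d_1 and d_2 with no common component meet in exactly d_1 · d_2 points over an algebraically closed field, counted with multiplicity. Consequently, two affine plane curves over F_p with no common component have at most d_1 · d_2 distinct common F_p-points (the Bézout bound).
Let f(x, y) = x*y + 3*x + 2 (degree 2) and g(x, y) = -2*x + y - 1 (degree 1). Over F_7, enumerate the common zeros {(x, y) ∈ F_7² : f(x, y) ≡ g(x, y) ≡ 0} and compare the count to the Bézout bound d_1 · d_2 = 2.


Common zeros: {(6, 6)}; count = 1; Bézout bound = 2.

deg(f) = 2, deg(g) = 1, so Bézout bound = 2.
Scan x ∈ F_7. For each x, list the y ∈ F_7 with f(x, y) ≡ 0 and those with g(x, y) ≡ 0 (mod 7); the common zeros in that column are the intersection.
  x = 0: f ≡ 0 at y ∈ ∅; g ≡ 0 at y ∈ {1}; common: ∅.
  x = 1: f ≡ 0 at y ∈ {2}; g ≡ 0 at y ∈ {3}; common: ∅.
  x = 2: f ≡ 0 at y ∈ {3}; g ≡ 0 at y ∈ {5}; common: ∅.
  x = 3: f ≡ 0 at y ∈ {1}; g ≡ 0 at y ∈ {0}; common: ∅.
  x = 4: f ≡ 0 at y ∈ {0}; g ≡ 0 at y ∈ {2}; common: ∅.
  x = 5: f ≡ 0 at y ∈ {5}; g ≡ 0 at y ∈ {4}; common: ∅.
  x = 6: f ≡ 0 at y ∈ {6}; g ≡ 0 at y ∈ {6}; common: {6}.
Collecting: common zeros = {(6, 6)}, so the count is 1.
Comparison with the Bézout bound: 1 ≤ 2 = deg(f)·deg(g), as expected for curves with no common component (the affine F_7-count falls short of the bound because intersections may lie at infinity, over extension fields, or carry multiplicity).
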